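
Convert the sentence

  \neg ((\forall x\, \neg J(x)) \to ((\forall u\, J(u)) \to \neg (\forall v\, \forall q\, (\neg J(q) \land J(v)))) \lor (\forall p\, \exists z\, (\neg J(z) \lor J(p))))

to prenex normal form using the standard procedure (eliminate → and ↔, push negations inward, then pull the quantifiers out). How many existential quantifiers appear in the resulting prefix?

First replace A → B with ¬A ∨ B.
  \neg (\neg (\forall x\, \neg J(x)) \lor \neg (\forall u\, J(u)) \lor \neg (\forall v\, \forall q\, (\neg J(q) \land J(v))) \lor (\forall p\, \exists z\, (\neg J(z) \lor J(p))))
Drive negations inward (¬∀x A ≡ ∃x ¬A, ¬∃x A ≡ ∀x ¬A, De Morgan for ∧/∨):
  (\forall x\, \neg J(x)) \land (\forall u\, J(u)) \land (\forall v\, \forall q\, (\neg J(q) \land J(v))) \land (\exists p\, \forall z\, (J(z) \land \neg J(p)))
All bound variables are already distinct, so no renaming is needed.
Extract every quantifier outward, since the variables are now distinct and don't occur free across branches:
  \forall x\, \forall u\, \forall v\, \forall q\, \exists p\, \forall z\, (\neg J(x) \land J(u) \land \neg J(q) \land J(v) \land J(z) \land \neg J(p))
The prefix is \forall x \forall u \forall v \forall q \exists p \forall z: 5 universal, 1 existential.

1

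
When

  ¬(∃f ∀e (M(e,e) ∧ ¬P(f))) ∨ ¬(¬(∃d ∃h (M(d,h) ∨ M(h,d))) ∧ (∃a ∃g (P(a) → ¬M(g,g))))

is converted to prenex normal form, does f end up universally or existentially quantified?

Eliminate → and ↔ using ¬ and ∨.
  ¬(∃f ∀e (M(e,e) ∧ ¬P(f))) ∨ ¬(¬(∃d ∃h (M(d,h) ∨ M(h,d))) ∧ (∃a ∃g (¬P(a) ∨ ¬M(g,g))))
Move each ¬ inward, flipping quantifiers it crosses:
  (∀f ∃e (¬M(e,e) ∨ P(f))) ∨ (∃d ∃h (M(d,h) ∨ M(h,d))) ∨ (∀a ∀g (P(a) ∧ M(g,g)))
Pull the quantifiers to the front (each side's bound variable is not free in the other side):
  ∀f ∃e ∃d ∃h ∀a ∀g (¬M(e,e) ∨ P(f) ∨ M(d,h) ∨ M(h,d) ∨ P(a) ∧ M(g,g))
The quantifier ∃f sits under an odd number of negations (counting the antecedent side of each →), so it flips to ∀f.

universal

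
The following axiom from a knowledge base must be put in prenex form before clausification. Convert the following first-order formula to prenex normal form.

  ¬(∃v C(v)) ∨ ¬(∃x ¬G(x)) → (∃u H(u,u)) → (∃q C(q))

First replace A → B with ¬A ∨ B.
  ¬(¬(∃v C(v)) ∨ ¬(∃x ¬G(x))) ∨ ¬(∃u H(u,u)) ∨ (∃q C(q))
Move each ¬ inward, flipping quantifiers it crosses:
  (∃v C(v)) ∧ (∃x ¬G(x)) ∨ (∀u ¬H(u,u)) ∨ (∃q C(q))
All bound variables are already distinct, so no renaming is needed.
Finally move all quantifiers to the prefix:
  ∃v ∃x ∀u ∃q (C(v) ∧ ¬G(x) ∨ ¬H(u,u) ∨ C(q))

∃v ∃x ∀u ∃q (C(v) ∧ ¬G(x) ∨ ¬H(u,u) ∨ C(q))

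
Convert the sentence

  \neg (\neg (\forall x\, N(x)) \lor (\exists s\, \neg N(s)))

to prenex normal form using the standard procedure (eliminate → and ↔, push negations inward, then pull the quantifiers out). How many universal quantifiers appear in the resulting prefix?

2

Move each ¬ inward, flipping quantifiers it crosses:
  (\forall x\, N(x)) \land (\forall s\, N(s))
All bound variables are already distinct, so no renaming is needed.
Pull the quantifiers to the front (each side's bound variable is not free in the other side):
  \forall x\, \forall s\, (N(x) \land N(s))
The prefix is \forall x \forall s: 2 universal, 0 existential.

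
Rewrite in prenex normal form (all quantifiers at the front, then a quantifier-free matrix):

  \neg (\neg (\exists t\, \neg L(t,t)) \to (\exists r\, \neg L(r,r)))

Eliminate → and ↔ using ¬ and ∨.
  \neg (\neg \neg (\exists t\, \neg L(t,t)) \lor (\exists r\, \neg L(r,r)))
Drive negations inward (¬∀x A ≡ ∃x ¬A, ¬∃x A ≡ ∀x ¬A, De Morgan for ∧/∨):
  (\forall t\, L(t,t)) \land (\forall r\, L(r,r))
Pull the quantifiers to the front (each side's bound variable is not free in the other side):
  \forall t\, \forall r\, (L(t,t) \land L(r,r))

\forall t\, \forall r\, (L(t,t) \land L(r,r))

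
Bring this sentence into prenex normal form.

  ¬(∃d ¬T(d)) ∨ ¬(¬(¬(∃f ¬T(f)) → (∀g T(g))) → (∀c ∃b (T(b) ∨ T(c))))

Eliminate → and ↔ using ¬ and ∨.
  ¬(∃d ¬T(d)) ∨ ¬(¬¬(¬¬(∃f ¬T(f)) ∨ (∀g T(g))) ∨ (∀c ∃b (T(b) ∨ T(c))))
Move each ¬ inward, flipping quantifiers it crosses:
  (∀d T(d)) ∨ (∀f T(f)) ∧ (∃g ¬T(g)) ∧ (∃c ∀b (¬T(b) ∧ ¬T(c)))
All bound variables are already distinct, so no renaming is needed.
Extract every quantifier outward, since the variables are now distinct and don't occur free across branches:
  ∀d ∀f ∃g ∃c ∀b (T(d) ∨ T(f) ∧ ¬T(g) ∧ ¬T(b) ∧ ¬T(c))

∀d ∀f ∃g ∃c ∀b (T(d) ∨ T(f) ∧ ¬T(g) ∧ ¬T(b) ∧ ¬T(c))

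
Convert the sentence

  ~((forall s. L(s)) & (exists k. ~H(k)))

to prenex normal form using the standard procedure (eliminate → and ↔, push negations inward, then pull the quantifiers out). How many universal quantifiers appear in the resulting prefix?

1

Push ¬ through the quantifiers and connectives to reach negation normal form:
  (exists s. ~L(s)) | (forall k. H(k))
All bound variables are already distinct, so no renaming is needed.
Finally move all quantifiers to the prefix:
  exists s. forall k. (~L(s) | H(k))
The prefix is exists s forall k: 1 universal, 1 existential.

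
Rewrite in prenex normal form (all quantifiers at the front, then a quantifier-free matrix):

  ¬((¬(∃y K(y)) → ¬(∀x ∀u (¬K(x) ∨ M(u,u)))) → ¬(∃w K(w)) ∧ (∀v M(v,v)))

Rewrite implications/biconditionals: A → B as ¬A ∨ B.
  ¬(¬(¬¬(∃y K(y)) ∨ ¬(∀x ∀u (¬K(x) ∨ M(u,u)))) ∨ ¬(∃w K(w)) ∧ (∀v M(v,v)))
Push ¬ through the quantifiers and connectives to reach negation normal form:
  ((∃y K(y)) ∨ (∃x ∃u (K(x) ∧ ¬M(u,u)))) ∧ ((∃w K(w)) ∨ (∃v ¬M(v,v)))
Extract every quantifier outward, since the variables are now distinct and don't occur free across branches:
  ∃y ∃x ∃u ∃w ∃v ((K(y) ∨ K(x) ∧ ¬M(u,u)) ∧ (K(w) ∨ ¬M(v,v)))

∃y ∃x ∃u ∃w ∃v ((K(y) ∨ K(x) ∧ ¬M(u,u)) ∧ (K(w) ∨ ¬M(v,v)))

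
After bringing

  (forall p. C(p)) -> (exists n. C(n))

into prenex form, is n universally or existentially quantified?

First replace A → B with ¬A ∨ B.
  ~(forall p. C(p)) | (exists n. C(n))
Push ¬ through the quantifiers and connectives to reach negation normal form:
  (exists p. ~C(p)) | (exists n. C(n))
Finally move all quantifiers to the prefix:
  exists p. exists n. (~C(p) | C(n))
The quantifier exists n sits under an even number of negations (counting the antecedent side of each →), so it remains existential.

existential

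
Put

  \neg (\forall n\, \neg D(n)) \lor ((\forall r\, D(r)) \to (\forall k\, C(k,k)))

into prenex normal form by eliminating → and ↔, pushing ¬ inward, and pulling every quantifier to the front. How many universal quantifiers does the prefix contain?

First replace A → B with ¬A ∨ B.
  \neg (\forall n\, \neg D(n)) \lor \neg (\forall r\, D(r)) \lor (\forall k\, C(k,k))
Drive negations inward (¬∀x A ≡ ∃x ¬A, ¬∃x A ≡ ∀x ¬A, De Morgan for ∧/∨):
  (\exists n\, D(n)) \lor (\exists r\, \neg D(r)) \lor (\forall k\, C(k,k))
All bound variables are already distinct, so no renaming is needed.
Extract every quantifier outward, since the variables are now distinct and don't occur free across branches:
  \exists n\, \exists r\, \forall k\, (D(n) \lor \neg D(r) \lor C(k,k))
The prefix is \exists n \exists r \forall k: 1 universal, 2 existential.

1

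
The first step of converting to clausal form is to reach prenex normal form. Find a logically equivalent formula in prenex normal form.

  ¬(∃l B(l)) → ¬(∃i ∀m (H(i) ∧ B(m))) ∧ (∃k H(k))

∃l ∀i ∃m ∃k (B(l) ∨ (¬H(i) ∨ ¬B(m)) ∧ H(k))

Eliminate → and ↔ using ¬ and ∨.
  ¬¬(∃l B(l)) ∨ ¬(∃i ∀m (H(i) ∧ B(m))) ∧ (∃k H(k))
Push ¬ through the quantifiers and connectives to reach negation normal form:
  (∃l B(l)) ∨ (∀i ∃m (¬H(i) ∨ ¬B(m))) ∧ (∃k H(k))
All bound variables are already distinct, so no renaming is needed.
Finally move all quantifiers to the prefix:
  ∃l ∀i ∃m ∃k (B(l) ∨ (¬H(i) ∨ ¬B(m)) ∧ H(k))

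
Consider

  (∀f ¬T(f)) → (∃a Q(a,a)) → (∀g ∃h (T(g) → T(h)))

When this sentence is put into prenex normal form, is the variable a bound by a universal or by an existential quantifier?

universal

Eliminate → and ↔ using ¬ and ∨.
  ¬(∀f ¬T(f)) ∨ ¬(∃a Q(a,a)) ∨ (∀g ∃h (¬T(g) ∨ T(h)))
Drive negations inward (¬∀x A ≡ ∃x ¬A, ¬∃x A ≡ ∀x ¬A, De Morgan for ∧/∨):
  (∃f T(f)) ∨ (∀a ¬Q(a,a)) ∨ (∀g ∃h (¬T(g) ∨ T(h)))
Pull the quantifiers to the front (each side's bound variable is not free in the other side):
  ∃f ∀a ∀g ∃h (T(f) ∨ ¬Q(a,a) ∨ ¬T(g) ∨ T(h))
The quantifier ∃a sits under an odd number of negations (counting the antecedent side of each →), so it flips to ∀a.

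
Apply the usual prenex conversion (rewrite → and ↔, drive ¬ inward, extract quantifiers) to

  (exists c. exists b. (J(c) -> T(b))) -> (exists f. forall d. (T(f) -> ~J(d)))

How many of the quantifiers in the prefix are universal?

Rewrite implications/biconditionals: A → B as ¬A ∨ B.
  ~(exists c. exists b. (~J(c) | T(b))) | (exists f. forall d. (~T(f) | ~J(d)))
Drive negations inward (¬∀x A ≡ ∃x ¬A, ¬∃x A ≡ ∀x ¬A, De Morgan for ∧/∨):
  (forall c. forall b. (J(c) & ~T(b))) | (exists f. forall d. (~T(f) | ~J(d)))
All bound variables are already distinct, so no renaming is needed.
Pull the quantifiers to the front (each side's bound variable is not free in the other side):
  forall c. forall b. exists f. forall d. (J(c) & ~T(b) | ~T(f) | ~J(d))
The prefix is forall c forall b exists f forall d: 3 universal, 1 existential.

3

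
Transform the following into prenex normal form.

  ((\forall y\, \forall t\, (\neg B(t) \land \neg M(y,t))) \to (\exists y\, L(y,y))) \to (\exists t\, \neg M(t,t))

\forall y\, \forall t\, \forall s\, \exists w\, (\neg B(t) \land \neg M(y,t) \land \neg L(s,s) \lor \neg M(w,w))

Eliminate → and ↔ using ¬ and ∨.
  \neg (\neg (\forall y\, \forall t\, (\neg B(t) \land \neg M(y,t))) \lor (\exists y\, L(y,y))) \lor (\exists t\, \neg M(t,t))
Drive negations inward (¬∀x A ≡ ∃x ¬A, ¬∃x A ≡ ∀x ¬A, De Morgan for ∧/∨):
  (\forall y\, \forall t\, (\neg B(t) \land \neg M(y,t))) \land (\forall y\, \neg L(y,y)) \lor (\exists t\, \neg M(t,t))
Standardize variables apart so no two quantifiers bind the same name: y↦s, t↦w.
  (\forall y\, \forall t\, (\neg B(t) \land \neg M(y,t))) \land (\forall s\, \neg L(s,s)) \lor (\exists w\, \neg M(w,w))
Pull the quantifiers to the front (each side's bound variable is not free in the other side):
  \forall y\, \forall t\, \forall s\, \exists w\, (\neg B(t) \land \neg M(y,t) \land \neg L(s,s) \lor \neg M(w,w))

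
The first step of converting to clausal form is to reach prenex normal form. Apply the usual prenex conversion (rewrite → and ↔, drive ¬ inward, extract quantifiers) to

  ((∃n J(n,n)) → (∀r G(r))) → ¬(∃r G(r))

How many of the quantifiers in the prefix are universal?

Eliminate → and ↔ using ¬ and ∨.
  ¬(¬(∃n J(n,n)) ∨ (∀r G(r))) ∨ ¬(∃r G(r))
Push ¬ through the quantifiers and connectives to reach negation normal form:
  (∃n J(n,n)) ∧ (∃r ¬G(r)) ∨ (∀r ¬G(r))
Rename bound variables to avoid capture: r↦v1.
  (∃n J(n,n)) ∧ (∃r ¬G(r)) ∨ (∀v1 ¬G(v1))
Finally move all quantifiers to the prefix:
  ∃n ∃r ∀v1 (J(n,n) ∧ ¬G(r) ∨ ¬G(v1))
The prefix is ∃n ∃r ∀v1: 1 universal, 2 existential.

1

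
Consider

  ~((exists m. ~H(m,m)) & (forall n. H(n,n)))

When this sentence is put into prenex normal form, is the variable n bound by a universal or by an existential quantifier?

Move each ¬ inward, flipping quantifiers it crosses:
  (forall m. H(m,m)) | (exists n. ~H(n,n))
All bound variables are already distinct, so no renaming is needed.
Pull the quantifiers to the front (each side's bound variable is not free in the other side):
  forall m. exists n. (H(m,m) | ~H(n,n))
The quantifier forall n sits under an odd number of negations, so it flips to exists n.

existential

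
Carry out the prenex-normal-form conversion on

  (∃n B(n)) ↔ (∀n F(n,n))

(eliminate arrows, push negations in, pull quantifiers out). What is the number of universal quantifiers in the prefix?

2

Rewrite implications/biconditionals: A → B as ¬A ∨ B; A ↔ B as (¬A ∨ B) ∧ (¬B ∨ A).
  (¬(∃n B(n)) ∨ (∀n F(n,n))) ∧ (¬(∀n F(n,n)) ∨ (∃n B(n)))
Push ¬ through the quantifiers and connectives to reach negation normal form:
  ((∀n ¬B(n)) ∨ (∀n F(n,n))) ∧ ((∃n ¬F(n,n)) ∨ (∃n B(n)))
Give each quantifier a distinct variable: n↦b, n↦w1, n↦w.
  ((∀n ¬B(n)) ∨ (∀b F(b,b))) ∧ ((∃w1 ¬F(w1,w1)) ∨ (∃w B(w)))
Finally move all quantifiers to the prefix:
  ∀n ∀b ∃w1 ∃w ((¬B(n) ∨ F(b,b)) ∧ (¬F(w1,w1) ∨ B(w)))
The prefix is ∀n ∀b ∃w1 ∃w: 2 universal, 2 existential.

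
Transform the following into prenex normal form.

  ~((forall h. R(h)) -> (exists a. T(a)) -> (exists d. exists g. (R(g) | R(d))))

Rewrite implications/biconditionals: A → B as ¬A ∨ B.
  ~(~(forall h. R(h)) | ~(exists a. T(a)) | (exists d. exists g. (R(g) | R(d))))
Move each ¬ inward, flipping quantifiers it crosses:
  (forall h. R(h)) & (exists a. T(a)) & (forall d. forall g. (~R(g) & ~R(d)))
All bound variables are already distinct, so no renaming is needed.
Extract every quantifier outward, since the variables are now distinct and don't occur free across branches:
  forall h. exists a. forall d. forall g. (R(h) & T(a) & ~R(g) & ~R(d))

forall h. exists a. forall d. forall g. (R(h) & T(a) & ~R(g) & ~R(d))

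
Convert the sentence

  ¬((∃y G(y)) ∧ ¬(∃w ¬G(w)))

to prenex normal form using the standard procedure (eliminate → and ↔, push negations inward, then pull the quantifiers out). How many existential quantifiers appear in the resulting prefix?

Push ¬ through the quantifiers and connectives to reach negation normal form:
  (∀y ¬G(y)) ∨ (∃w ¬G(w))
Pull the quantifiers to the front (each side's bound variable is not free in the other side):
  ∀y ∃w (¬G(y) ∨ ¬G(w))
The prefix is ∀y ∃w: 1 universal, 1 existential.

1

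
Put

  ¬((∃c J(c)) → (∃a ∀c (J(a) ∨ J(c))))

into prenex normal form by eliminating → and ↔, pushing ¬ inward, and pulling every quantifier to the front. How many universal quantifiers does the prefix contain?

Rewrite implications/biconditionals: A → B as ¬A ∨ B.
  ¬(¬(∃c J(c)) ∨ (∃a ∀c (J(a) ∨ J(c))))
Push ¬ through the quantifiers and connectives to reach negation normal form:
  (∃c J(c)) ∧ (∀a ∃c (¬J(a) ∧ ¬J(c)))
Standardize variables apart so no two quantifiers bind the same name: c↦p.
  (∃c J(c)) ∧ (∀a ∃p (¬J(a) ∧ ¬J(p)))
Finally move all quantifiers to the prefix:
  ∃c ∀a ∃p (J(c) ∧ ¬J(a) ∧ ¬J(p))
The prefix is ∃c ∀a ∃p: 1 universal, 2 existential.

1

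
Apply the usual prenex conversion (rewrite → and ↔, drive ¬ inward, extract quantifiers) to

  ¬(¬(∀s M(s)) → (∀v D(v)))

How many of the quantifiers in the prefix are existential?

Eliminate → and ↔ using ¬ and ∨.
  ¬(¬¬(∀s M(s)) ∨ (∀v D(v)))
Move each ¬ inward, flipping quantifiers it crosses:
  (∃s ¬M(s)) ∧ (∃v ¬D(v))
All bound variables are already distinct, so no renaming is needed.
Finally move all quantifiers to the prefix:
  ∃s ∃v (¬M(s) ∧ ¬D(v))
The prefix is ∃s ∃v: 0 universal, 2 existential.

2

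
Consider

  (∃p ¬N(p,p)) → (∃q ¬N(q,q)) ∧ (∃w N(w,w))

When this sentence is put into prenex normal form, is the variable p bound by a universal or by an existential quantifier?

Eliminate → and ↔ using ¬ and ∨.
  ¬(∃p ¬N(p,p)) ∨ (∃q ¬N(q,q)) ∧ (∃w N(w,w))
Move each ¬ inward, flipping quantifiers it crosses:
  (∀p N(p,p)) ∨ (∃q ¬N(q,q)) ∧ (∃w N(w,w))
All bound variables are already distinct, so no renaming is needed.
Pull the quantifiers to the front (each side's bound variable is not free in the other side):
  ∀p ∃q ∃w (N(p,p) ∨ ¬N(q,q) ∧ N(w,w))
The quantifier ∃p sits under an odd number of negations (counting the antecedent side of each →), so it flips to ∀p.

universal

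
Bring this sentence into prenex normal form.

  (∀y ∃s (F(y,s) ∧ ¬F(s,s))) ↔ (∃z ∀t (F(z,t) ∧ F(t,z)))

∃y ∀s ∃z ∀t ∀r ∃z1 ∀u1 ∃p ((¬F(y,s) ∨ F(s,s) ∨ F(z,t) ∧ F(t,z)) ∧ (¬F(r,z1) ∨ ¬F(z1,r) ∨ F(u1,p) ∧ ¬F(p,p)))

First replace A → B with ¬A ∨ B; A ↔ B as (¬A ∨ B) ∧ (¬B ∨ A).
  (¬(∀y ∃s (F(y,s) ∧ ¬F(s,s))) ∨ (∃z ∀t (F(z,t) ∧ F(t,z)))) ∧ (¬(∃z ∀t (F(z,t) ∧ F(t,z))) ∨ (∀y ∃s (F(y,s) ∧ ¬F(s,s))))
Push ¬ through the quantifiers and connectives to reach negation normal form:
  ((∃y ∀s (¬F(y,s) ∨ F(s,s))) ∨ (∃z ∀t (F(z,t) ∧ F(t,z)))) ∧ ((∀z ∃t (¬F(z,t) ∨ ¬F(t,z))) ∨ (∀y ∃s (F(y,s) ∧ ¬F(s,s))))
Standardize variables apart so no two quantifiers bind the same name: z↦r, t↦z1, y↦u1, s↦p.
  ((∃y ∀s (¬F(y,s) ∨ F(s,s))) ∨ (∃z ∀t (F(z,t) ∧ F(t,z)))) ∧ ((∀r ∃z1 (¬F(r,z1) ∨ ¬F(z1,r))) ∨ (∀u1 ∃p (F(u1,p) ∧ ¬F(p,p))))
Pull the quantifiers to the front (each side's bound variable is not free in the other side):
  ∃y ∀s ∃z ∀t ∀r ∃z1 ∀u1 ∃p ((¬F(y,s) ∨ F(s,s) ∨ F(z,t) ∧ F(t,z)) ∧ (¬F(r,z1) ∨ ¬F(z1,r) ∨ F(u1,p) ∧ ¬F(p,p)))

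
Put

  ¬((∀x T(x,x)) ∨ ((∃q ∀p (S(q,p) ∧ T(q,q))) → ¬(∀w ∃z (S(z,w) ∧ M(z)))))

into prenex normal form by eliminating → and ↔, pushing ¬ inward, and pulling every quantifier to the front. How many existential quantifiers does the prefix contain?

First replace A → B with ¬A ∨ B.
  ¬((∀x T(x,x)) ∨ ¬(∃q ∀p (S(q,p) ∧ T(q,q))) ∨ ¬(∀w ∃z (S(z,w) ∧ M(z))))
Move each ¬ inward, flipping quantifiers it crosses:
  (∃x ¬T(x,x)) ∧ (∃q ∀p (S(q,p) ∧ T(q,q))) ∧ (∀w ∃z (S(z,w) ∧ M(z)))
Finally move all quantifiers to the prefix:
  ∃x ∃q ∀p ∀w ∃z (¬T(x,x) ∧ S(q,p) ∧ T(q,q) ∧ S(z,w) ∧ M(z))
The prefix is ∃x ∃q ∀p ∀w ∃z: 2 universal, 3 existential.

3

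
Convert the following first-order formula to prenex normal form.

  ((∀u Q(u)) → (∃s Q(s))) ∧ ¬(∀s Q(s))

∃u ∃s ∃z ((¬Q(u) ∨ Q(s)) ∧ ¬Q(z))

First replace A → B with ¬A ∨ B.
  (¬(∀u Q(u)) ∨ (∃s Q(s))) ∧ ¬(∀s Q(s))
Move each ¬ inward, flipping quantifiers it crosses:
  ((∃u ¬Q(u)) ∨ (∃s Q(s))) ∧ (∃s ¬Q(s))
Standardize variables apart so no two quantifiers bind the same name: s↦z.
  ((∃u ¬Q(u)) ∨ (∃s Q(s))) ∧ (∃z ¬Q(z))
Pull the quantifiers to the front (each side's bound variable is not free in the other side):
  ∃u ∃s ∃z ((¬Q(u) ∨ Q(s)) ∧ ¬Q(z))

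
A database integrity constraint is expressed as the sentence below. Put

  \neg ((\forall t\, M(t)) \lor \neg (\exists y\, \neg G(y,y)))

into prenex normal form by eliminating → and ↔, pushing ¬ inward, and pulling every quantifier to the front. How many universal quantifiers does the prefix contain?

Move each ¬ inward, flipping quantifiers it crosses:
  (\exists t\, \neg M(t)) \land (\exists y\, \neg G(y,y))
All bound variables are already distinct, so no renaming is needed.
Finally move all quantifiers to the prefix:
  \exists t\, \exists y\, (\neg M(t) \land \neg G(y,y))
The prefix is \exists t \exists y: 0 universal, 2 existential.

0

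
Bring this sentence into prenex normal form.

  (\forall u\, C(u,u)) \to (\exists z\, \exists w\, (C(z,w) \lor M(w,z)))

\exists u\, \exists z\, \exists w\, (\neg C(u,u) \lor C(z,w) \lor M(w,z))

Rewrite implications/biconditionals: A → B as ¬A ∨ B.
  \neg (\forall u\, C(u,u)) \lor (\exists z\, \exists w\, (C(z,w) \lor M(w,z)))
Move each ¬ inward, flipping quantifiers it crosses:
  (\exists u\, \neg C(u,u)) \lor (\exists z\, \exists w\, (C(z,w) \lor M(w,z)))
Pull the quantifiers to the front (each side's bound variable is not free in the other side):
  \exists u\, \exists z\, \exists w\, (\neg C(u,u) \lor C(z,w) \lor M(w,z))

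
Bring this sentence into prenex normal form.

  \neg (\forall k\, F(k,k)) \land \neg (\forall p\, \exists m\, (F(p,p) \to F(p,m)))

\exists k\, \exists p\, \forall m\, (\neg F(k,k) \land F(p,p) \land \neg F(p,m))

Rewrite implications/biconditionals: A → B as ¬A ∨ B.
  \neg (\forall k\, F(k,k)) \land \neg (\forall p\, \exists m\, (\neg F(p,p) \lor F(p,m)))
Push ¬ through the quantifiers and connectives to reach negation normal form:
  (\exists k\, \neg F(k,k)) \land (\exists p\, \forall m\, (F(p,p) \land \neg F(p,m)))
Extract every quantifier outward, since the variables are now distinct and don't occur free across branches:
  \exists k\, \exists p\, \forall m\, (\neg F(k,k) \land F(p,p) \land \neg F(p,m))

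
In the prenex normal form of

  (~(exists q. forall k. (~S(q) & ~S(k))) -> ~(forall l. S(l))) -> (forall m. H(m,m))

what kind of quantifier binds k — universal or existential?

existential

Rewrite implications/biconditionals: A → B as ¬A ∨ B.
  ~(~~(exists q. forall k. (~S(q) & ~S(k))) | ~(forall l. S(l))) | (forall m. H(m,m))
Drive negations inward (¬∀x A ≡ ∃x ¬A, ¬∃x A ≡ ∀x ¬A, De Morgan for ∧/∨):
  (forall q. exists k. (S(q) | S(k))) & (forall l. S(l)) | (forall m. H(m,m))
Finally move all quantifiers to the prefix:
  forall q. exists k. forall l. forall m. ((S(q) | S(k)) & S(l) | H(m,m))
The quantifier forall k sits under an odd number of negations (counting the antecedent side of each →), so it flips to exists k.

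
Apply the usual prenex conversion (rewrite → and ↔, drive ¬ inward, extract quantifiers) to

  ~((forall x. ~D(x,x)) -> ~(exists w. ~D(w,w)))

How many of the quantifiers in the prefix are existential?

Rewrite implications/biconditionals: A → B as ¬A ∨ B.
  ~(~(forall x. ~D(x,x)) | ~(exists w. ~D(w,w)))
Push ¬ through the quantifiers and connectives to reach negation normal form:
  (forall x. ~D(x,x)) & (exists w. ~D(w,w))
Extract every quantifier outward, since the variables are now distinct and don't occur free across branches:
  forall x. exists w. (~D(x,x) & ~D(w,w))
The prefix is forall x exists w: 1 universal, 1 existential.

1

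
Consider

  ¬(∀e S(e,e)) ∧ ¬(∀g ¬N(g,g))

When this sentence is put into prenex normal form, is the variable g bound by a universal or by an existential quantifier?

existential

Drive negations inward (¬∀x A ≡ ∃x ¬A, ¬∃x A ≡ ∀x ¬A, De Morgan for ∧/∨):
  (∃e ¬S(e,e)) ∧ (∃g N(g,g))
All bound variables are already distinct, so no renaming is needed.
Pull the quantifiers to the front (each side's bound variable is not free in the other side):
  ∃e ∃g (¬S(e,e) ∧ N(g,g))
The quantifier ∀g sits under an odd number of negations, so it flips to ∃g.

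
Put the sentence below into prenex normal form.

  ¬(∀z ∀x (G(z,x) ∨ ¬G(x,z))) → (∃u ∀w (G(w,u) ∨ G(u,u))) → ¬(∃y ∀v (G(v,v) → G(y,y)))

Rewrite implications/biconditionals: A → B as ¬A ∨ B.
  ¬¬(∀z ∀x (G(z,x) ∨ ¬G(x,z))) ∨ ¬(∃u ∀w (G(w,u) ∨ G(u,u))) ∨ ¬(∃y ∀v (¬G(v,v) ∨ G(y,y)))
Push ¬ through the quantifiers and connectives to reach negation normal form:
  (∀z ∀x (G(z,x) ∨ ¬G(x,z))) ∨ (∀u ∃w (¬G(w,u) ∧ ¬G(u,u))) ∨ (∀y ∃v (G(v,v) ∧ ¬G(y,y)))
All bound variables are already distinct, so no renaming is needed.
Extract every quantifier outward, since the variables are now distinct and don't occur free across branches:
  ∀z ∀x ∀u ∃w ∀y ∃v (G(z,x) ∨ ¬G(x,z) ∨ ¬G(w,u) ∧ ¬G(u,u) ∨ G(v,v) ∧ ¬G(y,y))

∀z ∀x ∀u ∃w ∀y ∃v (G(z,x) ∨ ¬G(x,z) ∨ ¬G(w,u) ∧ ¬G(u,u) ∨ G(v,v) ∧ ¬G(y,y))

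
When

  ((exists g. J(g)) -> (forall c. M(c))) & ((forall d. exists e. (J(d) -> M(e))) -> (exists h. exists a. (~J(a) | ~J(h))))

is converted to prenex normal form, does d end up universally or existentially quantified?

existential

Rewrite implications/biconditionals: A → B as ¬A ∨ B.
  (~(exists g. J(g)) | (forall c. M(c))) & (~(forall d. exists e. (~J(d) | M(e))) | (exists h. exists a. (~J(a) | ~J(h))))
Move each ¬ inward, flipping quantifiers it crosses:
  ((forall g. ~J(g)) | (forall c. M(c))) & ((exists d. forall e. (J(d) & ~M(e))) | (exists h. exists a. (~J(a) | ~J(h))))
Extract every quantifier outward, since the variables are now distinct and don't occur free across branches:
  forall g. forall c. exists d. forall e. exists h. exists a. ((~J(g) | M(c)) & (J(d) & ~M(e) | ~J(a) | ~J(h)))
The quantifier forall d sits under an odd number of negations (counting the antecedent side of each →), so it flips to exists d.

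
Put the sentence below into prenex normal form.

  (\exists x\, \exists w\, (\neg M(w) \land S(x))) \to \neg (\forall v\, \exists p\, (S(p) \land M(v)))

\forall x\, \forall w\, \exists v\, \forall p\, (M(w) \lor \neg S(x) \lor \neg S(p) \lor \neg M(v))

First replace A → B with ¬A ∨ B.
  \neg (\exists x\, \exists w\, (\neg M(w) \land S(x))) \lor \neg (\forall v\, \exists p\, (S(p) \land M(v)))
Push ¬ through the quantifiers and connectives to reach negation normal form:
  (\forall x\, \forall w\, (M(w) \lor \neg S(x))) \lor (\exists v\, \forall p\, (\neg S(p) \lor \neg M(v)))
All bound variables are already distinct, so no renaming is needed.
Pull the quantifiers to the front (each side's bound variable is not free in the other side):
  \forall x\, \forall w\, \exists v\, \forall p\, (M(w) \lor \neg S(x) \lor \neg S(p) \lor \neg M(v))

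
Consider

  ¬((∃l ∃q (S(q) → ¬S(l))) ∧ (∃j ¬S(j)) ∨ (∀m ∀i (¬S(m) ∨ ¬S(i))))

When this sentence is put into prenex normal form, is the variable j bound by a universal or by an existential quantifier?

First replace A → B with ¬A ∨ B.
  ¬((∃l ∃q (¬S(q) ∨ ¬S(l))) ∧ (∃j ¬S(j)) ∨ (∀m ∀i (¬S(m) ∨ ¬S(i))))
Move each ¬ inward, flipping quantifiers it crosses:
  ((∀l ∀q (S(q) ∧ S(l))) ∨ (∀j S(j))) ∧ (∃m ∃i (S(m) ∧ S(i)))
All bound variables are already distinct, so no renaming is needed.
Pull the quantifiers to the front (each side's bound variable is not free in the other side):
  ∀l ∀q ∀j ∃m ∃i ((S(q) ∧ S(l) ∨ S(j)) ∧ S(m) ∧ S(i))
The quantifier ∃j sits under an odd number of negations (counting the antecedent side of each →), so it flips to ∀j.

universal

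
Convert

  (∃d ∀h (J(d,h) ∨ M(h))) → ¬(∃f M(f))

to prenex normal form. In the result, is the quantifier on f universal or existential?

Rewrite implications/biconditionals: A → B as ¬A ∨ B.
  ¬(∃d ∀h (J(d,h) ∨ M(h))) ∨ ¬(∃f M(f))
Push ¬ through the quantifiers and connectives to reach negation normal form:
  (∀d ∃h (¬J(d,h) ∧ ¬M(h))) ∨ (∀f ¬M(f))
All bound variables are already distinct, so no renaming is needed.
Pull the quantifiers to the front (each side's bound variable is not free in the other side):
  ∀d ∃h ∀f (¬J(d,h) ∧ ¬M(h) ∨ ¬M(f))
The quantifier ∃f sits under an odd number of negations (counting the antecedent side of each →), so it flips to ∀f.

universal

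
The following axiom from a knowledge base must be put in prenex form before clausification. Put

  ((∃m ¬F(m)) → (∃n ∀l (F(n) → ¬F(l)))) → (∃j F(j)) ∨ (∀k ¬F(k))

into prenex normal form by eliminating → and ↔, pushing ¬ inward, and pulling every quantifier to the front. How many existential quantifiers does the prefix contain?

3

Eliminate → and ↔ using ¬ and ∨.
  ¬(¬(∃m ¬F(m)) ∨ (∃n ∀l (¬F(n) ∨ ¬F(l)))) ∨ (∃j F(j)) ∨ (∀k ¬F(k))
Drive negations inward (¬∀x A ≡ ∃x ¬A, ¬∃x A ≡ ∀x ¬A, De Morgan for ∧/∨):
  (∃m ¬F(m)) ∧ (∀n ∃l (F(n) ∧ F(l))) ∨ (∃j F(j)) ∨ (∀k ¬F(k))
All bound variables are already distinct, so no renaming is needed.
Pull the quantifiers to the front (each side's bound variable is not free in the other side):
  ∃m ∀n ∃l ∃j ∀k (¬F(m) ∧ F(n) ∧ F(l) ∨ F(j) ∨ ¬F(k))
The prefix is ∃m ∀n ∃l ∃j ∀k: 2 universal, 3 existential.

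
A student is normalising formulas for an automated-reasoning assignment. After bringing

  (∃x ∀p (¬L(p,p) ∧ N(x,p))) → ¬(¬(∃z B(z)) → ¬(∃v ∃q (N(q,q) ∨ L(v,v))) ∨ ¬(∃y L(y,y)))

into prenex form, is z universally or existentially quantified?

universal

Rewrite implications/biconditionals: A → B as ¬A ∨ B.
  ¬(∃x ∀p (¬L(p,p) ∧ N(x,p))) ∨ ¬(¬¬(∃z B(z)) ∨ ¬(∃v ∃q (N(q,q) ∨ L(v,v))) ∨ ¬(∃y L(y,y)))
Push ¬ through the quantifiers and connectives to reach negation normal form:
  (∀x ∃p (L(p,p) ∨ ¬N(x,p))) ∨ (∀z ¬B(z)) ∧ (∃v ∃q (N(q,q) ∨ L(v,v))) ∧ (∃y L(y,y))
All bound variables are already distinct, so no renaming is needed.
Extract every quantifier outward, since the variables are now distinct and don't occur free across branches:
  ∀x ∃p ∀z ∃v ∃q ∃y (L(p,p) ∨ ¬N(x,p) ∨ ¬B(z) ∧ (N(q,q) ∨ L(v,v)) ∧ L(y,y))
The quantifier ∃z sits under an odd number of negations (counting the antecedent side of each →), so it flips to ∀z.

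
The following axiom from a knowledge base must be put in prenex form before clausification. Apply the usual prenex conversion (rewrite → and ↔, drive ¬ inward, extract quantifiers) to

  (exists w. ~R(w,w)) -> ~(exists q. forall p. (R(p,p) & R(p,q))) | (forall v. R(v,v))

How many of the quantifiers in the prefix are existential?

1

Eliminate → and ↔ using ¬ and ∨.
  ~(exists w. ~R(w,w)) | ~(exists q. forall p. (R(p,p) & R(p,q))) | (forall v. R(v,v))
Push ¬ through the quantifiers and connectives to reach negation normal form:
  (forall w. R(w,w)) | (forall q. exists p. (~R(p,p) | ~R(p,q))) | (forall v. R(v,v))
Pull the quantifiers to the front (each side's bound variable is not free in the other side):
  forall w. forall q. exists p. forall v. (R(w,w) | ~R(p,p) | ~R(p,q) | R(v,v))
The prefix is forall w forall q exists p forall v: 3 universal, 1 existential.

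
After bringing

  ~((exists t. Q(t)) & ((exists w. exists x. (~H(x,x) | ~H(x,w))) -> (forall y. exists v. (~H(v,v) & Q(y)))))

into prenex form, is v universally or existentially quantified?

universal

Rewrite implications/biconditionals: A → B as ¬A ∨ B.
  ~((exists t. Q(t)) & (~(exists w. exists x. (~H(x,x) | ~H(x,w))) | (forall y. exists v. (~H(v,v) & Q(y)))))
Drive negations inward (¬∀x A ≡ ∃x ¬A, ¬∃x A ≡ ∀x ¬A, De Morgan for ∧/∨):
  (forall t. ~Q(t)) | (exists w. exists x. (~H(x,x) | ~H(x,w))) & (exists y. forall v. (H(v,v) | ~Q(y)))
All bound variables are already distinct, so no renaming is needed.
Pull the quantifiers to the front (each side's bound variable is not free in the other side):
  forall t. exists w. exists x. exists y. forall v. (~Q(t) | (~H(x,x) | ~H(x,w)) & (H(v,v) | ~Q(y)))
The quantifier exists v sits under an odd number of negations (counting the antecedent side of each →), so it flips to forall v.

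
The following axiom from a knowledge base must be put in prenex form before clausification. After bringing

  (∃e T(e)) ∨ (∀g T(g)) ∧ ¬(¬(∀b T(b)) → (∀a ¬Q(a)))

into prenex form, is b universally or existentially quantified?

existential

Eliminate → and ↔ using ¬ and ∨.
  (∃e T(e)) ∨ (∀g T(g)) ∧ ¬(¬¬(∀b T(b)) ∨ (∀a ¬Q(a)))
Push ¬ through the quantifiers and connectives to reach negation normal form:
  (∃e T(e)) ∨ (∀g T(g)) ∧ (∃b ¬T(b)) ∧ (∃a Q(a))
All bound variables are already distinct, so no renaming is needed.
Pull the quantifiers to the front (each side's bound variable is not free in the other side):
  ∃e ∀g ∃b ∃a (T(e) ∨ T(g) ∧ ¬T(b) ∧ Q(a))
The quantifier ∀b sits under an odd number of negations (counting the antecedent side of each →), so it flips to ∃b.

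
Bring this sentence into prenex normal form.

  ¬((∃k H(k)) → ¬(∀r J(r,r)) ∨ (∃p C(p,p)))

∃k ∀r ∀p (H(k) ∧ J(r,r) ∧ ¬C(p,p))

First replace A → B with ¬A ∨ B.
  ¬(¬(∃k H(k)) ∨ ¬(∀r J(r,r)) ∨ (∃p C(p,p)))
Move each ¬ inward, flipping quantifiers it crosses:
  (∃k H(k)) ∧ (∀r J(r,r)) ∧ (∀p ¬C(p,p))
Extract every quantifier outward, since the variables are now distinct and don't occur free across branches:
  ∃k ∀r ∀p (H(k) ∧ J(r,r) ∧ ¬C(p,p))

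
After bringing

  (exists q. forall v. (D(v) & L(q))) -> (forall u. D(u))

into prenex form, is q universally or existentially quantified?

First replace A → B with ¬A ∨ B.
  ~(exists q. forall v. (D(v) & L(q))) | (forall u. D(u))
Push ¬ through the quantifiers and connectives to reach negation normal form:
  (forall q. exists v. (~D(v) | ~L(q))) | (forall u. D(u))
Finally move all quantifiers to the prefix:
  forall q. exists v. forall u. (~D(v) | ~L(q) | D(u))
The quantifier exists q sits under an odd number of negations (counting the antecedent side of each →), so it flips to forall q.

universal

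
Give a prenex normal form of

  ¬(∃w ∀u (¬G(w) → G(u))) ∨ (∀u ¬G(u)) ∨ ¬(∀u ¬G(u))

∀w ∃u ∀x1 ∃v1 (¬G(w) ∧ ¬G(u) ∨ ¬G(x1) ∨ G(v1))

Eliminate → and ↔ using ¬ and ∨.
  ¬(∃w ∀u (¬¬G(w) ∨ G(u))) ∨ (∀u ¬G(u)) ∨ ¬(∀u ¬G(u))
Push ¬ through the quantifiers and connectives to reach negation normal form:
  (∀w ∃u (¬G(w) ∧ ¬G(u))) ∨ (∀u ¬G(u)) ∨ (∃u G(u))
Standardize variables apart so no two quantifiers bind the same name: u↦x1, u↦v1.
  (∀w ∃u (¬G(w) ∧ ¬G(u))) ∨ (∀x1 ¬G(x1)) ∨ (∃v1 G(v1))
Extract every quantifier outward, since the variables are now distinct and don't occur free across branches:
  ∀w ∃u ∀x1 ∃v1 (¬G(w) ∧ ¬G(u) ∨ ¬G(x1) ∨ G(v1))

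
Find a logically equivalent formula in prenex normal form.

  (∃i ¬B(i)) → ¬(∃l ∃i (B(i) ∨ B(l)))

∀i ∀l ∀q (B(i) ∨ ¬B(q) ∧ ¬B(l))

Eliminate → and ↔ using ¬ and ∨.
  ¬(∃i ¬B(i)) ∨ ¬(∃l ∃i (B(i) ∨ B(l)))
Drive negations inward (¬∀x A ≡ ∃x ¬A, ¬∃x A ≡ ∀x ¬A, De Morgan for ∧/∨):
  (∀i B(i)) ∨ (∀l ∀i (¬B(i) ∧ ¬B(l)))
Rename bound variables to avoid capture: i↦q.
  (∀i B(i)) ∨ (∀l ∀q (¬B(q) ∧ ¬B(l)))
Pull the quantifiers to the front (each side's bound variable is not free in the other side):
  ∀i ∀l ∀q (B(i) ∨ ¬B(q) ∧ ¬B(l))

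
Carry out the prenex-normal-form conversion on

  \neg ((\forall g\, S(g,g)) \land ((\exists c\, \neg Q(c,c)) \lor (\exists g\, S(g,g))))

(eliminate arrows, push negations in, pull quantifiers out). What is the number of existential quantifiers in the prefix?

1

Push ¬ through the quantifiers and connectives to reach negation normal form:
  (\exists g\, \neg S(g,g)) \lor (\forall c\, Q(c,c)) \land (\forall g\, \neg S(g,g))
Standardize variables apart so no two quantifiers bind the same name: g↦w1.
  (\exists g\, \neg S(g,g)) \lor (\forall c\, Q(c,c)) \land (\forall w1\, \neg S(w1,w1))
Pull the quantifiers to the front (each side's bound variable is not free in the other side):
  \exists g\, \forall c\, \forall w1\, (\neg S(g,g) \lor Q(c,c) \land \neg S(w1,w1))
The prefix is \exists g \forall c \forall w1: 2 universal, 1 existential.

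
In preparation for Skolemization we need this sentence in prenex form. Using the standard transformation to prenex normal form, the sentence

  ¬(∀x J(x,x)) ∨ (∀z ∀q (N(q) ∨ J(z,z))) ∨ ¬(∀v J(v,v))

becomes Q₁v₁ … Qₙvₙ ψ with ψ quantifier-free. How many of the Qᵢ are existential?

Push ¬ through the quantifiers and connectives to reach negation normal form:
  (∃x ¬J(x,x)) ∨ (∀z ∀q (N(q) ∨ J(z,z))) ∨ (∃v ¬J(v,v))
All bound variables are already distinct, so no renaming is needed.
Pull the quantifiers to the front (each side's bound variable is not free in the other side):
  ∃x ∀z ∀q ∃v (¬J(x,x) ∨ N(q) ∨ J(z,z) ∨ ¬J(v,v))
The prefix is ∃x ∀z ∀q ∃v: 2 universal, 2 existential.

2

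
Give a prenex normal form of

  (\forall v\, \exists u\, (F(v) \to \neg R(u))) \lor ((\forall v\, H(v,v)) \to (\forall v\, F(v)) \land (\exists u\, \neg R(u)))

\forall v\, \exists u\, \exists q\, \forall w\, \exists x\, (\neg F(v) \lor \neg R(u) \lor \neg H(q,q) \lor F(w) \land \neg R(x))

First replace A → B with ¬A ∨ B.
  (\forall v\, \exists u\, (\neg F(v) \lor \neg R(u))) \lor \neg (\forall v\, H(v,v)) \lor (\forall v\, F(v)) \land (\exists u\, \neg R(u))
Move each ¬ inward, flipping quantifiers it crosses:
  (\forall v\, \exists u\, (\neg F(v) \lor \neg R(u))) \lor (\exists v\, \neg H(v,v)) \lor (\forall v\, F(v)) \land (\exists u\, \neg R(u))
Give each quantifier a distinct variable: v↦q, v↦w, u↦x.
  (\forall v\, \exists u\, (\neg F(v) \lor \neg R(u))) \lor (\exists q\, \neg H(q,q)) \lor (\forall w\, F(w)) \land (\exists x\, \neg R(x))
Finally move all quantifiers to the prefix:
  \forall v\, \exists u\, \exists q\, \forall w\, \exists x\, (\neg F(v) \lor \neg R(u) \lor \neg H(q,q) \lor F(w) \land \neg R(x))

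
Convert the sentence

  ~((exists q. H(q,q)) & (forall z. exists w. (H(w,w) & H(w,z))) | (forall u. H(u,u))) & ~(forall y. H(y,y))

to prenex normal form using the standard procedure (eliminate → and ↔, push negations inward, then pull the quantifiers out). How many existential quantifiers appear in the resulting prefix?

3

Drive negations inward (¬∀x A ≡ ∃x ¬A, ¬∃x A ≡ ∀x ¬A, De Morgan for ∧/∨):
  ((forall q. ~H(q,q)) | (exists z. forall w. (~H(w,w) | ~H(w,z)))) & (exists u. ~H(u,u)) & (exists y. ~H(y,y))
All bound variables are already distinct, so no renaming is needed.
Pull the quantifiers to the front (each side's bound variable is not free in the other side):
  forall q. exists z. forall w. exists u. exists y. ((~H(q,q) | ~H(w,w) | ~H(w,z)) & ~H(u,u) & ~H(y,y))
The prefix is forall q exists z forall w exists u exists y: 2 universal, 3 existential.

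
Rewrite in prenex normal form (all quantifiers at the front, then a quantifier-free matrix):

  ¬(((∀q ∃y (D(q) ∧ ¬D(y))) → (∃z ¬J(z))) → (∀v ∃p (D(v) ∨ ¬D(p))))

Rewrite implications/biconditionals: A → B as ¬A ∨ B.
  ¬(¬(¬(∀q ∃y (D(q) ∧ ¬D(y))) ∨ (∃z ¬J(z))) ∨ (∀v ∃p (D(v) ∨ ¬D(p))))
Drive negations inward (¬∀x A ≡ ∃x ¬A, ¬∃x A ≡ ∀x ¬A, De Morgan for ∧/∨):
  ((∃q ∀y (¬D(q) ∨ D(y))) ∨ (∃z ¬J(z))) ∧ (∃v ∀p (¬D(v) ∧ D(p)))
All bound variables are already distinct, so no renaming is needed.
Finally move all quantifiers to the prefix:
  ∃q ∀y ∃z ∃v ∀p ((¬D(q) ∨ D(y) ∨ ¬J(z)) ∧ ¬D(v) ∧ D(p))

∃q ∀y ∃z ∃v ∀p ((¬D(q) ∨ D(y) ∨ ¬J(z)) ∧ ¬D(v) ∧ D(p))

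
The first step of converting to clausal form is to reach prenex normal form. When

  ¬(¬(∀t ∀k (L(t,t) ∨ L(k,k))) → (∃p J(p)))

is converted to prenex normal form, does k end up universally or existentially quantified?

existential

First replace A → B with ¬A ∨ B.
  ¬(¬¬(∀t ∀k (L(t,t) ∨ L(k,k))) ∨ (∃p J(p)))
Drive negations inward (¬∀x A ≡ ∃x ¬A, ¬∃x A ≡ ∀x ¬A, De Morgan for ∧/∨):
  (∃t ∃k (¬L(t,t) ∧ ¬L(k,k))) ∧ (∀p ¬J(p))
All bound variables are already distinct, so no renaming is needed.
Extract every quantifier outward, since the variables are now distinct and don't occur free across branches:
  ∃t ∃k ∀p (¬L(t,t) ∧ ¬L(k,k) ∧ ¬J(p))
The quantifier ∀k sits under an odd number of negations (counting the antecedent side of each →), so it flips to ∃k.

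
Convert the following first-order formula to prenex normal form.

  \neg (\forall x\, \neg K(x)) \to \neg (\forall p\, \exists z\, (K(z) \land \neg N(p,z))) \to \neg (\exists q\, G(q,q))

\forall x\, \forall p\, \exists z\, \forall q\, (\neg K(x) \lor K(z) \land \neg N(p,z) \lor \neg G(q,q))

Eliminate → and ↔ using ¬ and ∨.
  \neg \neg (\forall x\, \neg K(x)) \lor \neg \neg (\forall p\, \exists z\, (K(z) \land \neg N(p,z))) \lor \neg (\exists q\, G(q,q))
Drive negations inward (¬∀x A ≡ ∃x ¬A, ¬∃x A ≡ ∀x ¬A, De Morgan for ∧/∨):
  (\forall x\, \neg K(x)) \lor (\forall p\, \exists z\, (K(z) \land \neg N(p,z))) \lor (\forall q\, \neg G(q,q))
Extract every quantifier outward, since the variables are now distinct and don't occur free across branches:
  \forall x\, \forall p\, \exists z\, \forall q\, (\neg K(x) \lor K(z) \land \neg N(p,z) \lor \neg G(q,q))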